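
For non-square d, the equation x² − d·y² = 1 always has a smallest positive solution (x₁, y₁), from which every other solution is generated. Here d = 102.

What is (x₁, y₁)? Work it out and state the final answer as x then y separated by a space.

101 10

√102 → a₀=10, period (10,20); ℓ=2 even so k=1
step 0: (10, 1)  from 10·(1,0) + (0,1)
step 1: (101, 10)  from 10·(10,1) + (1,0)
fundamental: x₁=101, y₁=10  (since 10201 − 102·100 = 1)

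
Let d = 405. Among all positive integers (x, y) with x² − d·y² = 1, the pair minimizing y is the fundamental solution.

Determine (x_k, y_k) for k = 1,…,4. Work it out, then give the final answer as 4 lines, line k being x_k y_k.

161 8
51841 2576
16692641 829464
5374978561 267084832

[20; 8,40] for √405; ℓ=2 ⇒ convergent index 1
a_0=20:  p_0=20·1+0=20,  q_0=20·0+1=1
a_1=8:  p_1=8·20+1=161,  q_1=8·1+0=8
(x₁, y₁) = (161, 8);  161² − 405·8² = 1 ✓
k=2:  x_2 = 161·161+405·8·8 = 51841,  y_2 = 161·8+8·161 = 2576
k=3:  x_3 = 161·51841+405·8·2576 = 16692641,  y_3 = 161·2576+8·51841 = 829464
k=4:  x_4 = 161·16692641+405·8·829464 = 5374978561,  y_4 = 161·829464+8·16692641 = 267084832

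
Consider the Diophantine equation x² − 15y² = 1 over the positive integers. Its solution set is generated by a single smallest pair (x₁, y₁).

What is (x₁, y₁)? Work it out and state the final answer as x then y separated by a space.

4 1

d=15: √d = [3; 1,6] (ℓ=2, even), read p_1/q_1
k=0  a_k=3  p_k/q_k = 3/1
k=1  a_k=1  p_k/q_k = 4/1
→ (4, 1).  Check: 4²=16, 15·1²=15, difference 1.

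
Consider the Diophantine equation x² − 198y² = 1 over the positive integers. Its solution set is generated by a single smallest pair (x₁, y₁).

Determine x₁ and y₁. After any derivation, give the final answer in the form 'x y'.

197 14

d=198: √d = [14; 14,28] (ℓ=2, even), read p_1/q_1
k=0  a_k=14  p_k/q_k = 14/1
k=1  a_k=14  p_k/q_k = 197/14
→ (197, 14).  Check: 197²=38809, 198·14²=38808, difference 1.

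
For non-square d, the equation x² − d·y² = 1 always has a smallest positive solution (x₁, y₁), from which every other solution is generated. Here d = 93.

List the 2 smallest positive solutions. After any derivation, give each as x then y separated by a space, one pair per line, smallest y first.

12151 1260
295293601 30620520

√93 = [9; 1,1,1,4,6,4,1,1,1,18, …], period ℓ=10 (even) → k=9
a_0=9:  p_0=9·1+0=9,  q_0=9·0+1=1
…
a_3=1:  p_3=1·19+10=29,  q_3=1·2+1=3
a_4=4:  p_4=4·29+19=135,  q_4=4·3+2=14
a_5=6:  p_5=6·135+29=839,  q_5=6·14+3=87
a_6=4:  p_6=4·839+135=3491,  q_6=4·87+14=362
a_7=1:  p_7=1·3491+839=4330,  q_7=1·362+87=449
a_8=1:  p_8=1·4330+3491=7821,  q_8=1·449+362=811
a_9=1:  p_9=1·7821+4330=12151,  q_9=1·811+449=1260
(x₁, y₁) = (12151, 1260);  12151² − 93·1260² = 1 ✓
(x_2, y_2) = (12151·12151 + 93·1260·1260, 12151·1260 + 1260·12151) = (295293601, 30620520)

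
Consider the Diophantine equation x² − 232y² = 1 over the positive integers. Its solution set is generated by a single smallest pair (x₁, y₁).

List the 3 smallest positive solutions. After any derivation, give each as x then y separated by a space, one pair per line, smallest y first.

19603 1287
768555217 50458122
30131975818099 1978261129845

[15; 4,3,7,3,4,30] for √232; ℓ=6 ⇒ convergent index 5
k=0  a_k=15  p_k/q_k = 15/1
k=1  a_k=4  p_k/q_k = 61/4
k=2  a_k=3  p_k/q_k = 198/13
k=3  a_k=7  p_k/q_k = 1447/95
k=4  a_k=3  p_k/q_k = 4539/298
k=5  a_k=4  p_k/q_k = 19603/1287
→ (19603, 1287).  Check: 19603²=384277609, 232·1287²=384277608, difference 1.
n=2: (19603,1287)∘(19603,1287) = (19603·19603+232·1287·1287, 19603·1287+1287·19603) = (768555217,50458122)
n=3: (768555217,50458122)∘(19603,1287) = (19603·768555217+232·1287·50458122, 19603·50458122+1287·768555217) = (30131975818099,1978261129845)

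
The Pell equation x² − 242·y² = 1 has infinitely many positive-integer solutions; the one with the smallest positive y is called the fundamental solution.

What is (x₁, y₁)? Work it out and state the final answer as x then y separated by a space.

√242 = [15; 1,1,3,1,14,1,3,1,1,30, …], period ℓ=10 (even) → k=9
k=0  a_k=15  p_k/q_k = 15/1
…
k=2  a_k=1  p_k/q_k = 31/2
…
k=5  a_k=14  p_k/q_k = 2069/133
k=6  a_k=1  p_k/q_k = 2209/142
k=7  a_k=3  p_k/q_k = 8696/559
k=8  a_k=1  p_k/q_k = 10905/701
k=9  a_k=1  p_k/q_k = 19601/1260
→ (19601, 1260).  Check: 19601²=384199201, 242·1260²=384199200, difference 1.

19601 1260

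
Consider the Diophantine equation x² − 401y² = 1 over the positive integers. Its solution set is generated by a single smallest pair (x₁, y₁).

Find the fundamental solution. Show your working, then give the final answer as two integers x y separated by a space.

801 40

√401 → a₀=20, period (40); ℓ=1 odd so k=1
step 0: (20, 1)  from 20·(1,0) + (0,1)
step 1: (801, 40)  from 40·(20,1) + (1,0)
(x₁, y₁) = (801, 40);  801² − 401·40² = 1 ✓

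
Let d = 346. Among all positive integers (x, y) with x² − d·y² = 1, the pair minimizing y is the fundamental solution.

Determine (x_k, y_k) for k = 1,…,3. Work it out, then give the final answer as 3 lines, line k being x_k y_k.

√346 → a₀=18, period (1,1,1,1,36); ℓ=5 odd so k=9
i=0: a=18 ⇒ p=18, q=1
i=1: a=1 ⇒ p=19, q=1
…
i=5: a=36 ⇒ p=3404, q=183
i=6: a=1 ⇒ p=3497, q=188
i=7: a=1 ⇒ p=6901, q=371
i=8: a=1 ⇒ p=10398, q=559
i=9: a=1 ⇒ p=17299, q=930
(x₁, y₁) = (17299, 930);  17299² − 346·930² = 1 ✓
n=2: (17299,930)∘(17299,930) = (17299·17299+346·930·930, 17299·930+930·17299) = (598510801,32176140)
n=3: (598510801,32176140)∘(17299,930) = (17299·598510801+346·930·32176140, 17299·32176140+930·598510801) = (20707276675699,1113230090790)

17299 930
598510801 32176140
20707276675699 1113230090790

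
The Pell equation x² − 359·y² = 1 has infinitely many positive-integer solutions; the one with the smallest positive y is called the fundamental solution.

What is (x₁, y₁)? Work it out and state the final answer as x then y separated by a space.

d=359: √d = [18; 1,17,1,36] (ℓ=4, even), read p_3/q_3
a_0=18:  p_0=18·1+0=18,  q_0=18·0+1=1
a_1=1:  p_1=1·18+1=19,  q_1=1·1+0=1
a_2=17:  p_2=17·19+18=341,  q_2=17·1+1=18
a_3=1:  p_3=1·341+19=360,  q_3=1·18+1=19
fundamental: x₁=360, y₁=19  (since 129600 − 359·361 = 1)

360 19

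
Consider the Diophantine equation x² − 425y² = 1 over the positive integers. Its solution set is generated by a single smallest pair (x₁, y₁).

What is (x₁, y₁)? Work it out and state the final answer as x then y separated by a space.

[20; 1,1,1,1,1,1,40] for √425; ℓ=7 ⇒ convergent index 13
a_0=20:  p_0=20·1+0=20,  q_0=20·0+1=1
a_1=1:  p_1=1·20+1=21,  q_1=1·1+0=1
…
a_7=40:  p_7=40·268+165=10885,  q_7=40·13+8=528
a_8=1:  p_8=1·10885+268=11153,  q_8=1·528+13=541
…
a_12=1:  p_12=1·55229+33191=88420,  q_12=1·2679+1610=4289
a_13=1:  p_13=1·88420+55229=143649,  q_13=1·4289+2679=6968
→ (143649, 6968).  Check: 143649²=20635035201, 425·6968²=20635035200, difference 1.

143649 6968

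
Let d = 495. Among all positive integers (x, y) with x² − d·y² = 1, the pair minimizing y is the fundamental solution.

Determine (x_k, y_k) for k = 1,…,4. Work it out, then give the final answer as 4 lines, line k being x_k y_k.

√495 → a₀=22, period (4,44); ℓ=2 even so k=1
step 0: (22, 1)  from 22·(1,0) + (0,1)
step 1: (89, 4)  from 4·(22,1) + (1,0)
(x₁, y₁) = (89, 4);  89² − 495·4² = 1 ✓
n=2: (89,4)∘(89,4) = (89·89+495·4·4, 89·4+4·89) = (15841,712)
n=3: (15841,712)∘(89,4) = (89·15841+495·4·712, 89·712+4·15841) = (2819609,126732)
n=4: (2819609,126732)∘(89,4) = (89·2819609+495·4·126732, 89·126732+4·2819609) = (501874561,22557584)

89 4
15841 712
2819609 126732
501874561 22557584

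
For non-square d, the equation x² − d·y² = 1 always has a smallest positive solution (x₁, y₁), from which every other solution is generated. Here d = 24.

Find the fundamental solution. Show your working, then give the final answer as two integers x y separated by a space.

√24 = [4; 1,8, …], period ℓ=2 (even) → k=1
i=0: a=4 ⇒ p=4, q=1
i=1: a=1 ⇒ p=5, q=1
→ (5, 1).  Check: 5²=25, 24·1²=24, difference 1.

5 1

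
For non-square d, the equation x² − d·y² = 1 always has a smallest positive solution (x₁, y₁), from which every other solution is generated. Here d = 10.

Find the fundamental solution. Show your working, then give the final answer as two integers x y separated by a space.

19 6

d=10: √d = [3; 6] (ℓ=1, odd), read p_1/q_1
step 0: (3, 1)  from 3·(1,0) + (0,1)
step 1: (19, 6)  from 6·(3,1) + (1,0)
fundamental: x₁=19, y₁=6  (since 361 − 10·36 = 1)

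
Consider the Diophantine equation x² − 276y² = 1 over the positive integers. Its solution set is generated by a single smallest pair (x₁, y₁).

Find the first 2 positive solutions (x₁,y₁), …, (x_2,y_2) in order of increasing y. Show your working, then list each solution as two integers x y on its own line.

√276 = [16; 1,1,1,1,2,2,2,1,1,1,1,32, …], period ℓ=12 (even) → k=11
a_0=16:  p_0=16·1+0=16,  q_0=16·0+1=1
a_1=1:  p_1=1·16+1=17,  q_1=1·1+0=1
a_2=1:  p_2=1·17+16=33,  q_2=1·1+1=2
a_3=1:  p_3=1·33+17=50,  q_3=1·2+1=3
a_4=1:  p_4=1·50+33=83,  q_4=1·3+2=5
…
a_6=2:  p_6=2·216+83=515,  q_6=2·13+5=31
…
a_8=1:  p_8=1·1246+515=1761,  q_8=1·75+31=106
a_9=1:  p_9=1·1761+1246=3007,  q_9=1·106+75=181
a_10=1:  p_10=1·3007+1761=4768,  q_10=1·181+106=287
a_11=1:  p_11=1·4768+3007=7775,  q_11=1·287+181=468
(x₁, y₁) = (7775, 468);  7775² − 276·468² = 1 ✓
n=2: (7775,468)∘(7775,468) = (7775·7775+276·468·468, 7775·468+468·7775) = (120901249,7277400)

7775 468
120901249 7277400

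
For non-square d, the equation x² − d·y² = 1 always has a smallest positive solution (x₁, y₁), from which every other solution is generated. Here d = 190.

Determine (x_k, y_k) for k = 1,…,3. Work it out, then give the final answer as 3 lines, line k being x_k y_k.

52021 3774
5412368881 392654508
563113683064981 40852560317562

√190 = [13; 1,3,1,1,1,…,3,1,26, …], period ℓ=14 (even) → k=13
i=0: a=13 ⇒ p=13, q=1
…
i=2: a=3 ⇒ p=55, q=4
…
i=4: a=1 ⇒ p=124, q=9
i=5: a=1 ⇒ p=193, q=14
…
i=7: a=2 ⇒ p=1213, q=88
i=8: a=2 ⇒ p=2936, q=213
i=9: a=1 ⇒ p=4149, q=301
…
i=12: a=3 ⇒ p=40787, q=2959
i=13: a=1 ⇒ p=52021, q=3774
→ (52021, 3774).  Check: 52021²=2706184441, 190·3774²=2706184440, difference 1.
k=2:  x_2 = 52021·52021+190·3774·3774 = 5412368881,  y_2 = 52021·3774+3774·52021 = 392654508
k=3:  x_3 = 52021·5412368881+190·3774·392654508 = 563113683064981,  y_3 = 52021·392654508+3774·5412368881 = 40852560317562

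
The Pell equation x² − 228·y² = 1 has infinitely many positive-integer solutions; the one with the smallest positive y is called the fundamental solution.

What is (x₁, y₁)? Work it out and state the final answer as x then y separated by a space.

151 10

√228 → a₀=15, period (10,30); ℓ=2 even so k=1
a_0=15:  p_0=15·1+0=15,  q_0=15·0+1=1
a_1=10:  p_1=10·15+1=151,  q_1=10·1+0=10
(x₁, y₁) = (151, 10);  151² − 228·10² = 1 ✓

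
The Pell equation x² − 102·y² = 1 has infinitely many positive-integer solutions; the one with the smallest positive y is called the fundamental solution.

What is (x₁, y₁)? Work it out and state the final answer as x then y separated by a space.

101 10

√102 → a₀=10, period (10,20); ℓ=2 even so k=1
k=0  a_k=10  p_k/q_k = 10/1
k=1  a_k=10  p_k/q_k = 101/10
fundamental: x₁=101, y₁=10  (since 10201 − 102·100 = 1)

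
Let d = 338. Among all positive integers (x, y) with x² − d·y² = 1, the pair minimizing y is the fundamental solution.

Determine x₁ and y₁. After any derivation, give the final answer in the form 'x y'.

d=338: √d = [18; 2,1,1,2,36] (ℓ=5, odd), read p_9/q_9
step 0: (18, 1)  from 18·(1,0) + (0,1)
…
step 4: (239, 13)  from 2·(92,5) + (55,3)
step 5: (8696, 473)  from 36·(239,13) + (92,5)
step 6: (17631, 959)  from 2·(8696,473) + (239,13)
…
step 8: (43958, 2391)  from 1·(26327,1432) + (17631,959)
step 9: (114243, 6214)  from 2·(43958,2391) + (26327,1432)
fundamental: x₁=114243, y₁=6214  (since 13051463049 − 338·38613796 = 1)

114243 6214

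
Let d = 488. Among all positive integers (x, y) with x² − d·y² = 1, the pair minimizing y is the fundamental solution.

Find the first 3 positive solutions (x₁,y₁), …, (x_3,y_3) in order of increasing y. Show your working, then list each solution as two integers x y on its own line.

[22; 11,44] for √488; ℓ=2 ⇒ convergent index 1
k=0  a_k=22  p_k/q_k = 22/1
k=1  a_k=11  p_k/q_k = 243/11
fundamental: x₁=243, y₁=11  (since 59049 − 488·121 = 1)
(243+11√488)^2 = 118097 + 5346√488
(243+11√488)^3 = 57394899 + 2598145√488

243 11
118097 5346
57394899 2598145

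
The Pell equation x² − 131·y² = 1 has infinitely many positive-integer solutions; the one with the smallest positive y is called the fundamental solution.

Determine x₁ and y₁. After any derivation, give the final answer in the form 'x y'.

√131 = [11; 2,4,11,4,2,22, …], period ℓ=6 (even) → k=5
k=0  a_k=11  p_k/q_k = 11/1
k=1  a_k=2  p_k/q_k = 23/2
k=2  a_k=4  p_k/q_k = 103/9
k=3  a_k=11  p_k/q_k = 1156/101
k=4  a_k=4  p_k/q_k = 4727/413
k=5  a_k=2  p_k/q_k = 10610/927
(x₁, y₁) = (10610, 927);  10610² − 131·927² = 1 ✓

10610 927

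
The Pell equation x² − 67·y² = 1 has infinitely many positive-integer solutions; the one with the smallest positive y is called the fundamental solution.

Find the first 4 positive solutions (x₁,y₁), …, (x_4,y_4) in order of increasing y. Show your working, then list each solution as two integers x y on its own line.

48842 5967
4771081927 582880428
466058366908226 56938091722785
45526445508292066657 5561940551265649512

[8; 5,2,1,1,7,1,1,2,5,16] for √67; ℓ=10 ⇒ convergent index 9
a_0=8:  p_0=8·1+0=8,  q_0=8·0+1=1
…
a_8=2:  p_8=2·3577+1899=9053,  q_8=2·437+232=1106
a_9=5:  p_9=5·9053+3577=48842,  q_9=5·1106+437=5967
→ (48842, 5967).  Check: 48842²=2385540964, 67·5967²=2385540963, difference 1.
k=2:  x_2 = 48842·48842+67·5967·5967 = 4771081927,  y_2 = 48842·5967+5967·48842 = 582880428
k=3:  x_3 = 48842·4771081927+67·5967·582880428 = 466058366908226,  y_3 = 48842·582880428+5967·4771081927 = 56938091722785
k=4:  x_4 = 48842·466058366908226+67·5967·56938091722785 = 45526445508292066657,  y_4 = 48842·56938091722785+5967·466058366908226 = 5561940551265649512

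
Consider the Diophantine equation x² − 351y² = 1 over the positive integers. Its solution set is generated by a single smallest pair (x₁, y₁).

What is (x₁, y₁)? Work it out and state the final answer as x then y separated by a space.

62425 3332

√351 = [18; 1,2,1,3,2,2,2,3,1,2,1,36, …], period ℓ=12 (even) → k=11
step 0: (18, 1)  from 18·(1,0) + (0,1)
step 1: (19, 1)  from 1·(18,1) + (1,0)
step 2: (56, 3)  from 2·(19,1) + (18,1)
…
step 4: (281, 15)  from 3·(75,4) + (56,3)
step 5: (637, 34)  from 2·(281,15) + (75,4)
step 6: (1555, 83)  from 2·(637,34) + (281,15)
…
step 9: (16543, 883)  from 1·(12796,683) + (3747,200)
step 10: (45882, 2449)  from 2·(16543,883) + (12796,683)
step 11: (62425, 3332)  from 1·(45882,2449) + (16543,883)
(x₁, y₁) = (62425, 3332);  62425² − 351·3332² = 1 ✓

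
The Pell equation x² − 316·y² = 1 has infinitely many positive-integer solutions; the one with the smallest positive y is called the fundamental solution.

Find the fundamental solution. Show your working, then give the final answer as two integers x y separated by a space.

12799 720

d=316: √d = [17; 1,3,2,8,2,3,1,34] (ℓ=8, even), read p_7/q_7
a_0=17:  p_0=17·1+0=17,  q_0=17·0+1=1
…
a_2=3:  p_2=3·18+17=71,  q_2=3·1+1=4
…
a_4=8:  p_4=8·160+71=1351,  q_4=8·9+4=76
a_5=2:  p_5=2·1351+160=2862,  q_5=2·76+9=161
a_6=3:  p_6=3·2862+1351=9937,  q_6=3·161+76=559
a_7=1:  p_7=1·9937+2862=12799,  q_7=1·559+161=720
→ (12799, 720).  Check: 12799²=163814401, 316·720²=163814400, difference 1.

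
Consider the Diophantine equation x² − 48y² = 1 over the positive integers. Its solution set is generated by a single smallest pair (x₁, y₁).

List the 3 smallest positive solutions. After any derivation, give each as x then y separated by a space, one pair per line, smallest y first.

7 1
97 14
1351 195

√48 = [6; 1,12, …], period ℓ=2 (even) → k=1
k=0  a_k=6  p_k/q_k = 6/1
k=1  a_k=1  p_k/q_k = 7/1
→ (7, 1).  Check: 7²=49, 48·1²=48, difference 1.
(x_2, y_2) = (7·7 + 48·1·1, 7·1 + 1·7) = (97, 14)
(x_3, y_3) = (7·97 + 48·1·14, 7·14 + 1·97) = (1351, 195)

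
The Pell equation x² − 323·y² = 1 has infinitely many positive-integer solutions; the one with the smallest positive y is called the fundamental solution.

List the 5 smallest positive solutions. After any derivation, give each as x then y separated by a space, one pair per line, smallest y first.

d=323: √d = [17; 1,34] (ℓ=2, even), read p_1/q_1
i=0: a=17 ⇒ p=17, q=1
i=1: a=1 ⇒ p=18, q=1
(x₁, y₁) = (18, 1);  18² − 323·1² = 1 ✓
k=2:  x_2 = 18·18+323·1·1 = 647,  y_2 = 18·1+1·18 = 36
k=3:  x_3 = 18·647+323·1·36 = 23274,  y_3 = 18·36+1·647 = 1295
k=4:  x_4 = 18·23274+323·1·1295 = 837217,  y_4 = 18·1295+1·23274 = 46584
k=5:  x_5 = 18·837217+323·1·46584 = 30116538,  y_5 = 18·46584+1·837217 = 1675729

18 1
647 36
23274 1295
837217 46584
30116538 1675729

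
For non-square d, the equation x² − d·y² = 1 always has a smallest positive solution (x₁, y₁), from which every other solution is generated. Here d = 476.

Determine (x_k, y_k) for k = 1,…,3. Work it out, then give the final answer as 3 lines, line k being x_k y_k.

[21; 1,4,2,10,2,4,1,42] for √476; ℓ=8 ⇒ convergent index 7
i=0: a=21 ⇒ p=21, q=1
…
i=6: a=4 ⇒ p=23541, q=1079
i=7: a=1 ⇒ p=28799, q=1320
→ (28799, 1320).  Check: 28799²=829382401, 476·1320²=829382400, difference 1.
n=2: (28799,1320)∘(28799,1320) = (28799·28799+476·1320·1320, 28799·1320+1320·28799) = (1658764801,76029360)
n=3: (1658764801,76029360)∘(28799,1320) = (28799·1658764801+476·1320·76029360, 28799·76029360+1320·1658764801) = (95541534979199,4379139075960)

28799 1320
1658764801 76029360
95541534979199 4379139075960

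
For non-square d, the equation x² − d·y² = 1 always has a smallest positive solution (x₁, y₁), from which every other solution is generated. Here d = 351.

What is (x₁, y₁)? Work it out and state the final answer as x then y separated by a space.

√351 → a₀=18, period (1,2,1,3,2,2,2,3,1,2,1,36); ℓ=12 even so k=11
i=0: a=18 ⇒ p=18, q=1
…
i=3: a=1 ⇒ p=75, q=4
i=4: a=3 ⇒ p=281, q=15
…
i=9: a=1 ⇒ p=16543, q=883
i=10: a=2 ⇒ p=45882, q=2449
i=11: a=1 ⇒ p=62425, q=3332
→ (62425, 3332).  Check: 62425²=3896880625, 351·3332²=3896880624, difference 1.

62425 3332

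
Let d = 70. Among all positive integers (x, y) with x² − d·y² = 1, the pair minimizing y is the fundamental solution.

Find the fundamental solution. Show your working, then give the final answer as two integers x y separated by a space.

251 30

d=70: √d = [8; 2,1,2,1,2,16] (ℓ=6, even), read p_5/q_5
step 0: (8, 1)  from 8·(1,0) + (0,1)
…
step 2: (25, 3)  from 1·(17,2) + (8,1)
…
step 4: (92, 11)  from 1·(67,8) + (25,3)
step 5: (251, 30)  from 2·(92,11) + (67,8)
fundamental: x₁=251, y₁=30  (since 63001 − 70·900 = 1)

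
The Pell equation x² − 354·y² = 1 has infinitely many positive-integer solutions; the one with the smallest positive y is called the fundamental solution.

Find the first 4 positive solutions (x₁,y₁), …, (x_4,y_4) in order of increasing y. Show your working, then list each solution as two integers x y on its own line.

√354 → a₀=18, period (1,4,2,2,18,2,2,4,1,36); ℓ=10 even so k=9
k=0  a_k=18  p_k/q_k = 18/1
k=1  a_k=1  p_k/q_k = 19/1
k=2  a_k=4  p_k/q_k = 94/5
k=3  a_k=2  p_k/q_k = 207/11
k=4  a_k=2  p_k/q_k = 508/27
…
k=8  a_k=4  p_k/q_k = 210294/11177
k=9  a_k=1  p_k/q_k = 258065/13716
→ (258065, 13716).  Check: 258065²=66597544225, 354·13716²=66597544224, difference 1.
n=2: (258065,13716)∘(258065,13716) = (258065·258065+354·13716·13716, 258065·13716+13716·258065) = (133195088449,7079239080)
n=3: (133195088449,7079239080)∘(258065,13716) = (258065·133195088449+354·13716·7079239080, 258065·7079239080+13716·133195088449) = (68745981000924305,3653807666346684)
n=4: (68745981000924305,3653807666346684)∘(258065,13716) = (258065·68745981000924305+354·13716·3653807666346684, 258065·3653807666346684+13716·68745981000924305) = (35481863173873866451201,1885839750824434773840)

258065 13716
133195088449 7079239080
68745981000924305 3653807666346684
35481863173873866451201 1885839750824434773840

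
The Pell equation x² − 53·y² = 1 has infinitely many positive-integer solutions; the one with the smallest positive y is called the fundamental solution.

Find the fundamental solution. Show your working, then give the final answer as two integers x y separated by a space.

√53 → a₀=7, period (3,1,1,3,14); ℓ=5 odd so k=9
step 0: (7, 1)  from 7·(1,0) + (0,1)
step 1: (22, 3)  from 3·(7,1) + (1,0)
step 2: (29, 4)  from 1·(22,3) + (7,1)
step 3: (51, 7)  from 1·(29,4) + (22,3)
…
step 5: (2599, 357)  from 14·(182,25) + (51,7)
step 6: (7979, 1096)  from 3·(2599,357) + (182,25)
step 7: (10578, 1453)  from 1·(7979,1096) + (2599,357)
step 8: (18557, 2549)  from 1·(10578,1453) + (7979,1096)
step 9: (66249, 9100)  from 3·(18557,2549) + (10578,1453)
→ (66249, 9100).  Check: 66249²=4388930001, 53·9100²=4388930000, difference 1.

66249 9100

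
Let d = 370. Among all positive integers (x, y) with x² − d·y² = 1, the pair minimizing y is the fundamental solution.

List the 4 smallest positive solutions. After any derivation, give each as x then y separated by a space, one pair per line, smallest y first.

213859 11118
91471343761 4755368724
39123940210553539 2033956799880714
16734013458886067250241 869959934526623861928

d=370: √d = [19; 4,4,38] (ℓ=3, odd), read p_5/q_5
step 0: (19, 1)  from 19·(1,0) + (0,1)
…
step 4: (50339, 2617)  from 4·(12503,650) + (327,17)
step 5: (213859, 11118)  from 4·(50339,2617) + (12503,650)
fundamental: x₁=213859, y₁=11118  (since 45735671881 − 370·123609924 = 1)
n=2: (213859,11118)∘(213859,11118) = (213859·213859+370·11118·11118, 213859·11118+11118·213859) = (91471343761,4755368724)
n=3: (91471343761,4755368724)∘(213859,11118) = (213859·91471343761+370·11118·4755368724, 213859·4755368724+11118·91471343761) = (39123940210553539,2033956799880714)
n=4: (39123940210553539,2033956799880714)∘(213859,11118) = (213859·39123940210553539+370·11118·2033956799880714, 213859·2033956799880714+11118·39123940210553539) = (16734013458886067250241,869959934526623861928)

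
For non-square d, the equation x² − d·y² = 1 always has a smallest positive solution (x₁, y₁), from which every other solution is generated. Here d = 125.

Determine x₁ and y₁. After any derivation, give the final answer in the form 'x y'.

930249 83204

d=125: √d = [11; 5,1,1,5,22] (ℓ=5, odd), read p_9/q_9
step 0: (11, 1)  from 11·(1,0) + (0,1)
…
step 3: (123, 11)  from 1·(67,6) + (56,5)
step 4: (682, 61)  from 5·(123,11) + (67,6)
step 5: (15127, 1353)  from 22·(682,61) + (123,11)
…
step 7: (91444, 8179)  from 1·(76317,6826) + (15127,1353)
step 8: (167761, 15005)  from 1·(91444,8179) + (76317,6826)
step 9: (930249, 83204)  from 5·(167761,15005) + (91444,8179)
(x₁, y₁) = (930249, 83204);  930249² − 125·83204² = 1 ✓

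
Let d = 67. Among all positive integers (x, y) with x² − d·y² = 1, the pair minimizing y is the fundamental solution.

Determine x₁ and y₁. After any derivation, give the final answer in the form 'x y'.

48842 5967

d=67: √d = [8; 5,2,1,1,7,1,1,2,5,16] (ℓ=10, even), read p_9/q_9
a_0=8:  p_0=8·1+0=8,  q_0=8·0+1=1
a_1=5:  p_1=5·8+1=41,  q_1=5·1+0=5
a_2=2:  p_2=2·41+8=90,  q_2=2·5+1=11
a_3=1:  p_3=1·90+41=131,  q_3=1·11+5=16
a_4=1:  p_4=1·131+90=221,  q_4=1·16+11=27
a_5=7:  p_5=7·221+131=1678,  q_5=7·27+16=205
a_6=1:  p_6=1·1678+221=1899,  q_6=1·205+27=232
a_7=1:  p_7=1·1899+1678=3577,  q_7=1·232+205=437
a_8=2:  p_8=2·3577+1899=9053,  q_8=2·437+232=1106
a_9=5:  p_9=5·9053+3577=48842,  q_9=5·1106+437=5967
fundamental: x₁=48842, y₁=5967  (since 2385540964 − 67·35605089 = 1)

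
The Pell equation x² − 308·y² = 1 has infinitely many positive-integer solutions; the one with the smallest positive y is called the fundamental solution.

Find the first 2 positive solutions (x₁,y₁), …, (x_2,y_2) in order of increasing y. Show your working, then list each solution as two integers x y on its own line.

351 20
246401 14040

√308 = [17; 1,1,4,1,1,34, …], period ℓ=6 (even) → k=5
step 0: (17, 1)  from 17·(1,0) + (0,1)
step 1: (18, 1)  from 1·(17,1) + (1,0)
step 2: (35, 2)  from 1·(18,1) + (17,1)
step 3: (158, 9)  from 4·(35,2) + (18,1)
step 4: (193, 11)  from 1·(158,9) + (35,2)
step 5: (351, 20)  from 1·(193,11) + (158,9)
→ (351, 20).  Check: 351²=123201, 308·20²=123200, difference 1.
k=2:  x_2 = 351·351+308·20·20 = 246401,  y_2 = 351·20+20·351 = 14040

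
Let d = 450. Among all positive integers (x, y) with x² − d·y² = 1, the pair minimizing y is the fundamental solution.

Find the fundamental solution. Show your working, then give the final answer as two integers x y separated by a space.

19601 924

√450 = [21; 4,1,2,4,2,1,4,42, …], period ℓ=8 (even) → k=7
i=0: a=21 ⇒ p=21, q=1
i=1: a=4 ⇒ p=85, q=4
…
i=4: a=4 ⇒ p=1294, q=61
i=5: a=2 ⇒ p=2885, q=136
i=6: a=1 ⇒ p=4179, q=197
i=7: a=4 ⇒ p=19601, q=924
→ (19601, 924).  Check: 19601²=384199201, 450·924²=384199200, difference 1.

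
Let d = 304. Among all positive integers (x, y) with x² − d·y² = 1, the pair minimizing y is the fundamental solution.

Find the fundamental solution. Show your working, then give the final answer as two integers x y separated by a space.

57799 3315

[17; 2,3,2,1,1,1,1,1,2,3,2,34] for √304; ℓ=12 ⇒ convergent index 11
k=0  a_k=17  p_k/q_k = 17/1
…
k=3  a_k=2  p_k/q_k = 279/16
…
k=5  a_k=1  p_k/q_k = 680/39
…
k=10  a_k=3  p_k/q_k = 25177/1444
k=11  a_k=2  p_k/q_k = 57799/3315
fundamental: x₁=57799, y₁=3315  (since 3340724401 − 304·10989225 = 1)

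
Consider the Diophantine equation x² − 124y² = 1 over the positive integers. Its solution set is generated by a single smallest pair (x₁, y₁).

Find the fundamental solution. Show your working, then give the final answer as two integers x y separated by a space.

4620799 414960

√124 = [11; 7,2,1,1,1,…,2,7,22, …], period ℓ=16 (even) → k=15
i=0: a=11 ⇒ p=11, q=1
i=1: a=7 ⇒ p=78, q=7
i=2: a=2 ⇒ p=167, q=15
…
i=4: a=1 ⇒ p=412, q=37
…
i=6: a=3 ⇒ p=2383, q=214
i=7: a=1 ⇒ p=3040, q=273
…
i=10: a=3 ⇒ p=67292, q=6043
…
i=12: a=1 ⇒ p=152167, q=13665
…
i=14: a=2 ⇒ p=626251, q=56239
i=15: a=7 ⇒ p=4620799, q=414960
(x₁, y₁) = (4620799, 414960);  4620799² − 124·414960² = 1 ✓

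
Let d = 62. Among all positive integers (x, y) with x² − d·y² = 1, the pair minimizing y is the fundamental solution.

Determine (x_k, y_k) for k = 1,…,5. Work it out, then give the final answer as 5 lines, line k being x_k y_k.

[7; 1,6,1,14] for √62; ℓ=4 ⇒ convergent index 3
step 0: (7, 1)  from 7·(1,0) + (0,1)
step 1: (8, 1)  from 1·(7,1) + (1,0)
step 2: (55, 7)  from 6·(8,1) + (7,1)
step 3: (63, 8)  from 1·(55,7) + (8,1)
fundamental: x₁=63, y₁=8  (since 3969 − 62·64 = 1)
k=2:  x_2 = 63·63+62·8·8 = 7937,  y_2 = 63·8+8·63 = 1008
k=3:  x_3 = 63·7937+62·8·1008 = 999999,  y_3 = 63·1008+8·7937 = 127000
k=4:  x_4 = 63·999999+62·8·127000 = 125991937,  y_4 = 63·127000+8·999999 = 16000992
k=5:  x_5 = 63·125991937+62·8·16000992 = 15873984063,  y_5 = 63·16000992+8·125991937 = 2015997992

63 8
7937 1008
999999 127000
125991937 16000992
15873984063 2015997992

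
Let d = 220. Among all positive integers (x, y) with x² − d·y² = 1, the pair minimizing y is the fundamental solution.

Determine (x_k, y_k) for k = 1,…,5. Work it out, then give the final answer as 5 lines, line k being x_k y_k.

√220 → a₀=14, period (1,4,1,28); ℓ=4 even so k=3
step 0: (14, 1)  from 14·(1,0) + (0,1)
…
step 2: (74, 5)  from 4·(15,1) + (14,1)
step 3: (89, 6)  from 1·(74,5) + (15,1)
fundamental: x₁=89, y₁=6  (since 7921 − 220·36 = 1)
n=2: (89,6)∘(89,6) = (89·89+220·6·6, 89·6+6·89) = (15841,1068)
n=3: (15841,1068)∘(89,6) = (89·15841+220·6·1068, 89·1068+6·15841) = (2819609,190098)
n=4: (2819609,190098)∘(89,6) = (89·2819609+220·6·190098, 89·190098+6·2819609) = (501874561,33836376)
n=5: (501874561,33836376)∘(89,6) = (89·501874561+220·6·33836376, 89·33836376+6·501874561) = (89330852249,6022684830)

89 6
15841 1068
2819609 190098
501874561 33836376
89330852249 6022684830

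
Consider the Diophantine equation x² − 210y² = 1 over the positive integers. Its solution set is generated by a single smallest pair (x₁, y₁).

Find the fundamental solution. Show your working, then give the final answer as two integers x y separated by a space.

√210 → a₀=14, period (2,28); ℓ=2 even so k=1
step 0: (14, 1)  from 14·(1,0) + (0,1)
step 1: (29, 2)  from 2·(14,1) + (1,0)
→ (29, 2).  Check: 29²=841, 210·2²=840, difference 1.

29 2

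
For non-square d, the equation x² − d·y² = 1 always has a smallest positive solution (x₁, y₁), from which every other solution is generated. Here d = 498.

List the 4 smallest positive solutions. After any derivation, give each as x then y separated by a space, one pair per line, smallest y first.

179777 8056
64639539457 2896567024
23241404969742401 1041472259739240
8356540122426119709697 374465516875386131936

√498 = [22; 3,6,22,6,3,44, …], period ℓ=6 (even) → k=5
i=0: a=22 ⇒ p=22, q=1
i=1: a=3 ⇒ p=67, q=3
i=2: a=6 ⇒ p=424, q=19
…
i=4: a=6 ⇒ p=56794, q=2545
i=5: a=3 ⇒ p=179777, q=8056
→ (179777, 8056).  Check: 179777²=32319769729, 498·8056²=32319769728, difference 1.
n=2: (179777,8056)∘(179777,8056) = (179777·179777+498·8056·8056, 179777·8056+8056·179777) = (64639539457,2896567024)
n=3: (64639539457,2896567024)∘(179777,8056) = (179777·64639539457+498·8056·2896567024, 179777·2896567024+8056·64639539457) = (23241404969742401,1041472259739240)
n=4: (23241404969742401,1041472259739240)∘(179777,8056) = (179777·23241404969742401+498·8056·1041472259739240, 179777·1041472259739240+8056·23241404969742401) = (8356540122426119709697,374465516875386131936)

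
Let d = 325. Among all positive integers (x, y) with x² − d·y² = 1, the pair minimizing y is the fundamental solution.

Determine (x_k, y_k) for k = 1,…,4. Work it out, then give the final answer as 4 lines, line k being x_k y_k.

649 36
842401 46728
1093435849 60652908
1419278889601 78727427856

√325 = [18; 36, …], period ℓ=1 (odd) → k=1
k=0  a_k=18  p_k/q_k = 18/1
k=1  a_k=36  p_k/q_k = 649/36
→ (649, 36).  Check: 649²=421201, 325·36²=421200, difference 1.
(649+36√325)^2 = 842401 + 46728√325
(649+36√325)^3 = 1093435849 + 60652908√325
(649+36√325)^4 = 1419278889601 + 78727427856√325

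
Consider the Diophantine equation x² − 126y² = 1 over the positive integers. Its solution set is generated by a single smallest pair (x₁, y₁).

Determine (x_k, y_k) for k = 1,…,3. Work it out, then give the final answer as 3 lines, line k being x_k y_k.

449 40
403201 35920
362074049 32256120

√126 = [11; 4,2,4,22, …], period ℓ=4 (even) → k=3
i=0: a=11 ⇒ p=11, q=1
i=1: a=4 ⇒ p=45, q=4
i=2: a=2 ⇒ p=101, q=9
i=3: a=4 ⇒ p=449, q=40
(x₁, y₁) = (449, 40);  449² − 126·40² = 1 ✓
n=2: (449,40)∘(449,40) = (449·449+126·40·40, 449·40+40·449) = (403201,35920)
n=3: (403201,35920)∘(449,40) = (449·403201+126·40·35920, 449·35920+40·403201) = (362074049,32256120)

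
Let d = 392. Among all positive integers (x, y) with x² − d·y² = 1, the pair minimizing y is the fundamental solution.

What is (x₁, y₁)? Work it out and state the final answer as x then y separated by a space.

99 5

[19; 1,3,1,38] for √392; ℓ=4 ⇒ convergent index 3
k=0  a_k=19  p_k/q_k = 19/1
…
k=2  a_k=3  p_k/q_k = 79/4
k=3  a_k=1  p_k/q_k = 99/5
(x₁, y₁) = (99, 5);  99² − 392·5² = 1 ✓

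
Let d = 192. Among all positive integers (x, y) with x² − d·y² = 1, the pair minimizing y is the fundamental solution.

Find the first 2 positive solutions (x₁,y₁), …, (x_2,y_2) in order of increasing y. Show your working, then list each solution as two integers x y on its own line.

97 7
18817 1358

[13; 1,5,1,26] for √192; ℓ=4 ⇒ convergent index 3
i=0: a=13 ⇒ p=13, q=1
…
i=2: a=5 ⇒ p=83, q=6
i=3: a=1 ⇒ p=97, q=7
(x₁, y₁) = (97, 7);  97² − 192·7² = 1 ✓
(97+7√192)^2 = 18817 + 1358√192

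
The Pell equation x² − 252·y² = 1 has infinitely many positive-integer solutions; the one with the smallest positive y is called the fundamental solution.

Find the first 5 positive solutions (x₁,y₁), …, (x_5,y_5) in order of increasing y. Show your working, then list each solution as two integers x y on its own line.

127 8
32257 2032
8193151 516120
2081028097 131092448
528572943487 33296965672

√252 → a₀=15, period (1,6,1,30); ℓ=4 even so k=3
step 0: (15, 1)  from 15·(1,0) + (0,1)
step 1: (16, 1)  from 1·(15,1) + (1,0)
step 2: (111, 7)  from 6·(16,1) + (15,1)
step 3: (127, 8)  from 1·(111,7) + (16,1)
→ (127, 8).  Check: 127²=16129, 252·8²=16128, difference 1.
(x_2, y_2) = (127·127 + 252·8·8, 127·8 + 8·127) = (32257, 2032)
(x_3, y_3) = (127·32257 + 252·8·2032, 127·2032 + 8·32257) = (8193151, 516120)
(x_4, y_4) = (127·8193151 + 252·8·516120, 127·516120 + 8·8193151) = (2081028097, 131092448)
(x_5, y_5) = (127·2081028097 + 252·8·131092448, 127·131092448 + 8·2081028097) = (528572943487, 33296965672)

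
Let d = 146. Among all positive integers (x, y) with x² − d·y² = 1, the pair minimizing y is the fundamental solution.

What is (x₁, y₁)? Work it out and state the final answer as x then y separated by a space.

145 12

d=146: √d = [12; 12,24] (ℓ=2, even), read p_1/q_1
i=0: a=12 ⇒ p=12, q=1
i=1: a=12 ⇒ p=145, q=12
→ (145, 12).  Check: 145²=21025, 146·12²=21024, difference 1.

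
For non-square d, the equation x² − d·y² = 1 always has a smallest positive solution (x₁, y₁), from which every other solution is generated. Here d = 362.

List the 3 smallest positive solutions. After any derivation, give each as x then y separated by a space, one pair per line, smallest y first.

[19; 38] for √362; ℓ=1 ⇒ convergent index 1
i=0: a=19 ⇒ p=19, q=1
i=1: a=38 ⇒ p=723, q=38
fundamental: x₁=723, y₁=38  (since 522729 − 362·1444 = 1)
k=2:  x_2 = 723·723+362·38·38 = 1045457,  y_2 = 723·38+38·723 = 54948
k=3:  x_3 = 723·1045457+362·38·54948 = 1511730099,  y_3 = 723·54948+38·1045457 = 79454770

723 38
1045457 54948
1511730099 79454770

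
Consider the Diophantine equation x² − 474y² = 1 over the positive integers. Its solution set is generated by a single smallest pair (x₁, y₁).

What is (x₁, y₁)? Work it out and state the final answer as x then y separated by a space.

√474 = [21; 1,3,2,1,1,…,3,1,42, …], period ℓ=14 (even) → k=13
k=0  a_k=21  p_k/q_k = 21/1
k=1  a_k=1  p_k/q_k = 22/1
…
k=3  a_k=2  p_k/q_k = 196/9
…
k=12  a_k=3  p_k/q_k = 149331/6859
k=13  a_k=1  p_k/q_k = 193549/8890
(x₁, y₁) = (193549, 8890);  193549² − 474·8890² = 1 ✓

193549 8890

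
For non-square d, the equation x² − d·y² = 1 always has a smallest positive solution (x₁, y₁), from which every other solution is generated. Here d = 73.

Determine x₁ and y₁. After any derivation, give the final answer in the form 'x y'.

√73 = [8; 1,1,5,5,1,1,16, …], period ℓ=7 (odd) → k=13
k=0  a_k=8  p_k/q_k = 8/1
…
k=2  a_k=1  p_k/q_k = 17/2
…
k=5  a_k=1  p_k/q_k = 581/68
k=6  a_k=1  p_k/q_k = 1068/125
k=7  a_k=16  p_k/q_k = 17669/2068
k=8  a_k=1  p_k/q_k = 18737/2193
…
k=11  a_k=5  p_k/q_k = 1040241/121751
k=12  a_k=1  p_k/q_k = 1241008/145249
k=13  a_k=1  p_k/q_k = 2281249/267000
fundamental: x₁=2281249, y₁=267000  (since 5204097000001 − 73·71289000000 = 1)

2281249 267000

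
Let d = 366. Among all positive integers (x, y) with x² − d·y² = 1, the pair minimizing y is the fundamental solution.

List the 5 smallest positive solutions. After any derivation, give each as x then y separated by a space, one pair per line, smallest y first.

d=366: √d = [19; 7,1,1,1,2,12,2,1,1,1,7,38] (ℓ=12, even), read p_11/q_11
a_0=19:  p_0=19·1+0=19,  q_0=19·0+1=1
…
a_2=1:  p_2=1·134+19=153,  q_2=1·7+1=8
a_3=1:  p_3=1·153+134=287,  q_3=1·8+7=15
…
a_6=12:  p_6=12·1167+440=14444,  q_6=12·61+23=755
…
a_8=1:  p_8=1·30055+14444=44499,  q_8=1·1571+755=2326
a_9=1:  p_9=1·44499+30055=74554,  q_9=1·2326+1571=3897
a_10=1:  p_10=1·74554+44499=119053,  q_10=1·3897+2326=6223
a_11=7:  p_11=7·119053+74554=907925,  q_11=7·6223+3897=47458
(x₁, y₁) = (907925, 47458);  907925² − 366·47458² = 1 ✓
k=2:  x_2 = 907925·907925+366·47458·47458 = 1648655611249,  y_2 = 907925·47458+47458·907925 = 86176609300
k=3:  x_3 = 907925·1648655611249+366·47458·86176609300 = 2993711291685588725,  y_3 = 907925·86176609300+47458·1648655611249 = 156483795997357542
k=4:  x_4 = 907925·2993711291685588725+366·47458·156483795997357542 = 5436130649005627630680001,  y_4 = 907925·156483795997357542+47458·2993711291685588725 = 284151100961715516031400
k=5:  x_5 = 907925·5436130649005627630680001+366·47458·284151100961715516031400 = 9871197838993875221878594227125,  y_5 = 907925·284151100961715516031400+47458·5436130649005627630680001 = 515975776681174635989620332458

907925 47458
1648655611249 86176609300
2993711291685588725 156483795997357542
5436130649005627630680001 284151100961715516031400
9871197838993875221878594227125 515975776681174635989620332458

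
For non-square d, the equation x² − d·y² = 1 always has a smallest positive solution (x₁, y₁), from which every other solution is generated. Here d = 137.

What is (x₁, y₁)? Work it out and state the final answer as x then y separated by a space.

[11; 1,2,2,1,1,2,2,1,22] for √137; ℓ=9 ⇒ convergent index 17
i=0: a=11 ⇒ p=11, q=1
…
i=3: a=2 ⇒ p=82, q=7
…
i=5: a=1 ⇒ p=199, q=17
…
i=10: a=1 ⇒ p=41341, q=3532
…
i=12: a=2 ⇒ p=285899, q=24426
…
i=16: a=2 ⇒ p=4286741, q=366241
i=17: a=1 ⇒ p=6083073, q=519712
(x₁, y₁) = (6083073, 519712);  6083073² − 137·519712² = 1 ✓

6083073 519712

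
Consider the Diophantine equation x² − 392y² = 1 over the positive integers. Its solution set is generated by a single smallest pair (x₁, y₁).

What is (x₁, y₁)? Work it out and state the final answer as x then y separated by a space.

99 5

√392 = [19; 1,3,1,38, …], period ℓ=4 (even) → k=3
step 0: (19, 1)  from 19·(1,0) + (0,1)
…
step 2: (79, 4)  from 3·(20,1) + (19,1)
step 3: (99, 5)  from 1·(79,4) + (20,1)
→ (99, 5).  Check: 99²=9801, 392·5²=9800, difference 1.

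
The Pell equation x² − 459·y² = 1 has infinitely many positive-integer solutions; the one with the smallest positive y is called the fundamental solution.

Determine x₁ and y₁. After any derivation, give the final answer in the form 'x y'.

√459 = [21; 2,2,1,4,21,4,1,2,2,42, …], period ℓ=10 (even) → k=9
i=0: a=21 ⇒ p=21, q=1
i=1: a=2 ⇒ p=43, q=2
i=2: a=2 ⇒ p=107, q=5
…
i=4: a=4 ⇒ p=707, q=33
i=5: a=21 ⇒ p=14997, q=700
i=6: a=4 ⇒ p=60695, q=2833
i=7: a=1 ⇒ p=75692, q=3533
i=8: a=2 ⇒ p=212079, q=9899
i=9: a=2 ⇒ p=499850, q=23331
fundamental: x₁=499850, y₁=23331  (since 249850022500 − 459·544335561 = 1)

499850 23331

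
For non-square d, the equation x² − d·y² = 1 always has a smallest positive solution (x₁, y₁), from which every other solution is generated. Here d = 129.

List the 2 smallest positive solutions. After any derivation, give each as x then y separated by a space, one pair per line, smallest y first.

[11; 2,1,3,1,6,1,3,1,2,22] for √129; ℓ=10 ⇒ convergent index 9
k=0  a_k=11  p_k/q_k = 11/1
k=1  a_k=2  p_k/q_k = 23/2
k=2  a_k=1  p_k/q_k = 34/3
k=3  a_k=3  p_k/q_k = 125/11
k=4  a_k=1  p_k/q_k = 159/14
k=5  a_k=6  p_k/q_k = 1079/95
k=6  a_k=1  p_k/q_k = 1238/109
k=7  a_k=3  p_k/q_k = 4793/422
k=8  a_k=1  p_k/q_k = 6031/531
k=9  a_k=2  p_k/q_k = 16855/1484
(x₁, y₁) = (16855, 1484);  16855² − 129·1484² = 1 ✓
k=2:  x_2 = 16855·16855+129·1484·1484 = 568182049,  y_2 = 16855·1484+1484·16855 = 50025640

16855 1484
568182049 50025640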